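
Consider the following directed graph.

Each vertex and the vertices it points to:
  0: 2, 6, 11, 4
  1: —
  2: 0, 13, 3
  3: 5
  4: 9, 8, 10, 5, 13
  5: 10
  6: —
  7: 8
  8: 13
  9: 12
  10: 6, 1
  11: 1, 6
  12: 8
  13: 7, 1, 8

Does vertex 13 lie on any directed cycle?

Yes

13 is on a cycle iff 13 can reach itself via ≥1 edge.
13 → 8 → 13 — yes.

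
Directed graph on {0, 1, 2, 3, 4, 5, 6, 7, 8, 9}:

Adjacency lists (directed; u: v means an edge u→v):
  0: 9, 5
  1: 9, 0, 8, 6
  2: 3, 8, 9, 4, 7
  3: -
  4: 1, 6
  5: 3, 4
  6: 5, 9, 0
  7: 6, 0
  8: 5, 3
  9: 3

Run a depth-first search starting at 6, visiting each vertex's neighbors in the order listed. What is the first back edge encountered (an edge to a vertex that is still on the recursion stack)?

DFS from 6 (visiting each vertex's neighbors in the order listed); mark gray on enter, black on exit:
6 gray
  5 gray
    3 gray
    3 black
    4 gray
      1 gray
        9 gray
          9→3: 3 black — skip
        9 black
        0 gray
          0→9: 9 black — skip
          0→5: 5 is gray → back edge
First back edge: 0 → 5.

0->5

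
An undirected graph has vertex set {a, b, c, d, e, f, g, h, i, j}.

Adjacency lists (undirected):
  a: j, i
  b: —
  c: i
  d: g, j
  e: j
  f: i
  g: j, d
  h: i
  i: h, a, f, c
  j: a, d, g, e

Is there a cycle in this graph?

DFS, tracking each vertex's parent; an edge to a visited non-parent vertex closes a cycle.
Start from h:
visit h (parent –)
  visit i (parent h)
    i–h: parent, skip
    visit a (parent i)
      visit j (parent a)
        j–a: parent, skip
        visit d (parent j)
          visit g (parent d)
            g–j: j visited and ≠ parent → cycle
Cycle: j – d – g – j.

Yes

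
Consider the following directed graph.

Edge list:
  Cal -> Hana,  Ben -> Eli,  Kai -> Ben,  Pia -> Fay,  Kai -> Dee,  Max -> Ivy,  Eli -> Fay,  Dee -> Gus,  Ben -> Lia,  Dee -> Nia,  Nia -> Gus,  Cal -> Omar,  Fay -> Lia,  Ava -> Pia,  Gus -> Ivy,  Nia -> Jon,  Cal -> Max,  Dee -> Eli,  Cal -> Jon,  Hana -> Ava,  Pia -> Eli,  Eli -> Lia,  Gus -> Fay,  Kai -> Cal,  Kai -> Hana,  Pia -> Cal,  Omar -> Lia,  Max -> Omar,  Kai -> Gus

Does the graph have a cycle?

Yes

DFS with white/gray/black marking, starting from Eli:
Eli gray
  Fay gray
    Lia gray
    Lia black
  Fay black
  Eli→Lia: Lia black — skip
Eli black
Nia gray
  Jon gray
  Jon black
  Gus gray
    Gus→Fay: Fay black — skip
    Ivy gray
    Ivy black
  Gus black
Nia black
Pia gray
  Cal gray
    Omar gray
      Omar→Lia: Lia black — skip
    Omar black
    Max gray
      Max→Omar: Omar black — skip
      Max→Ivy: Ivy black — skip
    Max black
    Cal→Jon: Jon black — skip
    Hana gray
      Ava gray
        Ava→Pia: Pia is gray → back edge
Back edge found, so a cycle exists: Pia → Cal → Hana → Ava → Pia.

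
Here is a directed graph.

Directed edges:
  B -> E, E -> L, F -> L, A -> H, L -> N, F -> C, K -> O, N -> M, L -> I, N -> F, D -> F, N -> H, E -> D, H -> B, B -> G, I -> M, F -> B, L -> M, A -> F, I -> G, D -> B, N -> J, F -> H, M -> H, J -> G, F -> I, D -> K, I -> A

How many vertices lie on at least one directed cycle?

10

A vertex is on a directed cycle iff it belongs to a strongly connected component of size ≥ 2 (or has a self-loop).
The vertices on cycles are {A, B, D, E, F, H, I, L, M, N} — 10 in total.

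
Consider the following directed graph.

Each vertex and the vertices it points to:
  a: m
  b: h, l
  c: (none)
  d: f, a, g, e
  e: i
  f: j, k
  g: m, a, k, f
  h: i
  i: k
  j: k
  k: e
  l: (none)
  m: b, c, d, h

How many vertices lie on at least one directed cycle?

A vertex is on a directed cycle iff it belongs to a strongly connected component of size ≥ 2 (or has a self-loop).
The vertices on cycles are {a, d, e, g, i, k, m} — 7 in total.

7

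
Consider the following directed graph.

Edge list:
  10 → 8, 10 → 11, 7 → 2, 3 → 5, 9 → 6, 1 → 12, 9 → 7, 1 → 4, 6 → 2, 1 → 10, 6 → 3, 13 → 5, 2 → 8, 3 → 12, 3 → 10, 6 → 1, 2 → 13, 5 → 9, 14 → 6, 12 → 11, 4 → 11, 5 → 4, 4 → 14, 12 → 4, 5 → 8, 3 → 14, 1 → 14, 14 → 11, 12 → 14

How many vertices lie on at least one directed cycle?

11

A vertex is on a directed cycle iff it belongs to a strongly connected component of size ≥ 2 (or has a self-loop).
The vertices on cycles are {1, 2, 3, 4, 5, 6, 7, 9, 12, 13, 14} — 11 in total.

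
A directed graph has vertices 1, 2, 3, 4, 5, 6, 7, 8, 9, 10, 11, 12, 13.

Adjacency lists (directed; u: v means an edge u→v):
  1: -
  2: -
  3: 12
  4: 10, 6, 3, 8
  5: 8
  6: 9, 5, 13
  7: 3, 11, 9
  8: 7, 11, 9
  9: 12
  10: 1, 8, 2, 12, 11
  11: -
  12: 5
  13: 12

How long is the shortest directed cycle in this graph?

For each vertex v, BFS finds the shortest path from v back to v.
The shortest such closed walk is 8 → 9 → 12 → 5 → 8, length 4.

4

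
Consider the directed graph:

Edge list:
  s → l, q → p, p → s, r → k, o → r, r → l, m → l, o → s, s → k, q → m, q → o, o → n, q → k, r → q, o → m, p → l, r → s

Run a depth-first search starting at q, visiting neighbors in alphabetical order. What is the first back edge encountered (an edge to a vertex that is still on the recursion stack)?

r→q

DFS from q (visiting neighbors in alphabetical order); mark gray on enter, black on exit:
q gray
  k gray
  k black
  m gray
    l gray
    l black
  m black
  o gray
    o→m: m black — skip
    n gray
    n black
    r gray
      r→k: k black — skip
      r→l: l black — skip
      r→q: q is gray → back edge
First back edge: r → q.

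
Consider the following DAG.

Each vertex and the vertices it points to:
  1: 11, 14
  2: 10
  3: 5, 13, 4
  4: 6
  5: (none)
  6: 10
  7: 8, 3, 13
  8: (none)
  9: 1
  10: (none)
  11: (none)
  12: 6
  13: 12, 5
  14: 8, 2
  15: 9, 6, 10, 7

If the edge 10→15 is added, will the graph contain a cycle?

Adding 10→15 creates a cycle iff 15 can already reach 10.
Path from 15: 15 → 10.
So 15 → … → 10 → 15 is a cycle.

Yes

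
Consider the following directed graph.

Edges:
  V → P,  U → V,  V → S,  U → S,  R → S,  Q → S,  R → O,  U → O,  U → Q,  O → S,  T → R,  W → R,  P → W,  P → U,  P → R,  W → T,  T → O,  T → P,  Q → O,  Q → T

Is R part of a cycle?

No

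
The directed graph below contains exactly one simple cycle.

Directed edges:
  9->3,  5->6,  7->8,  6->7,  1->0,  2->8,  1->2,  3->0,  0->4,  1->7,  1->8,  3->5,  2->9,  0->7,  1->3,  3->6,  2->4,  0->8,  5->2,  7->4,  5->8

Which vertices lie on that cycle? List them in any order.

2, 3, 5, 9

DFS with gray/black marking from 3:
3 gray
  0 gray
    4 gray
    4 black
    7 gray
      7→4: 4 black — skip
      8 gray
      8 black
    7 black
    0→8: 8 black — skip
  0 black
  5 gray
    5→8: 8 black — skip
    6 gray
      6→7: 7 black — skip
    6 black
    2 gray
      2→4: 4 black — skip
      9 gray
        9→3: 3 is gray → back edge
Back edge closes the cycle 3 → 5 → 2 → 9 → 3; its vertices are {2, 3, 5, 9}.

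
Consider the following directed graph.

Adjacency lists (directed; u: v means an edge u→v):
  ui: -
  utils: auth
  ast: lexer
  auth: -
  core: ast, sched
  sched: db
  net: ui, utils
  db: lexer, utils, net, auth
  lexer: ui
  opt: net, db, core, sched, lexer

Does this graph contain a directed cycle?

No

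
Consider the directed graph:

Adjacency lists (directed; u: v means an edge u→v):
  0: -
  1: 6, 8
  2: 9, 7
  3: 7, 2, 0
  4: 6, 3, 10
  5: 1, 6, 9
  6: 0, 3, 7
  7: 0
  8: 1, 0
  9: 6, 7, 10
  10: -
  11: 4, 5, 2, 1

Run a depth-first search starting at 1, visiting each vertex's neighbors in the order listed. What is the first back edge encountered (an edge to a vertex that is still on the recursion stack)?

DFS from 1 (visiting each vertex's neighbors in the order listed); mark gray on enter, black on exit:
1 gray
  6 gray
    0 gray
    0 black
    3 gray
      7 gray
        7→0: 0 black — skip
      7 black
      2 gray
        9 gray
          9→6: 6 is gray → back edge
First back edge: 9 → 6.

9→6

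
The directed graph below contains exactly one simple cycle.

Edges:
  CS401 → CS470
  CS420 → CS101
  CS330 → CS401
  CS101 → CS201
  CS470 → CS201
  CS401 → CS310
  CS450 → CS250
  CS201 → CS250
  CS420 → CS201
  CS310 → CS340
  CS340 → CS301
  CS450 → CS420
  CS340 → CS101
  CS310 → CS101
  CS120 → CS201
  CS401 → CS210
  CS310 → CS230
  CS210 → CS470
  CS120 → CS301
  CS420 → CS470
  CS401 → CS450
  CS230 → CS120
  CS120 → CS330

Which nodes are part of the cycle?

DFS with gray/black marking from CS401:
CS401 gray
  CS450 gray
    CS250 gray
    CS250 black
    CS420 gray
      CS470 gray
        CS201 gray
          CS201→CS250: CS250 black — skip
        CS201 black
      CS470 black
      CS101 gray
        CS101→CS201: CS201 black — skip
      CS101 black
      CS420→CS201: CS201 black — skip
    CS420 black
  CS450 black
  CS210 gray
    CS210→CS470: CS470 black — skip
  CS210 black
  CS310 gray
    CS230 gray
      CS120 gray
        CS330 gray
          CS330→CS401: CS401 is gray → back edge
Back edge closes the cycle CS401 → CS310 → CS230 → CS120 → CS330 → CS401; its vertices are {CS120, CS230, CS310, CS330, CS401}.

CS120, CS230, CS310, CS330, CS401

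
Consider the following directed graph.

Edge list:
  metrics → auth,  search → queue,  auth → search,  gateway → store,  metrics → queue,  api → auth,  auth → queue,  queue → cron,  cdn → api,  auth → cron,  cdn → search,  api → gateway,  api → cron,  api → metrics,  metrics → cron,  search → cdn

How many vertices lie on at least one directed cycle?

5

A vertex is on a directed cycle iff it belongs to a strongly connected component of size ≥ 2 (or has a self-loop).
The vertices on cycles are {api, cdn, auth, search, metrics} — 5 in total.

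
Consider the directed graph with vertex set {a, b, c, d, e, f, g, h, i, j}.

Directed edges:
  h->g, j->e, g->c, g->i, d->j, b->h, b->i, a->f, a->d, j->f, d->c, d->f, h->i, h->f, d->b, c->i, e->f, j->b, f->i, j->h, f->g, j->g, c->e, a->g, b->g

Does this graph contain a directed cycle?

Yes

DFS with white/gray/black marking, starting from c:
c gray
  e gray
    f gray
      i gray
      i black
      g gray
        g→i: i black — skip
        g→c: c is gray → back edge
Back edge found, so a cycle exists: c → e → f → g → c.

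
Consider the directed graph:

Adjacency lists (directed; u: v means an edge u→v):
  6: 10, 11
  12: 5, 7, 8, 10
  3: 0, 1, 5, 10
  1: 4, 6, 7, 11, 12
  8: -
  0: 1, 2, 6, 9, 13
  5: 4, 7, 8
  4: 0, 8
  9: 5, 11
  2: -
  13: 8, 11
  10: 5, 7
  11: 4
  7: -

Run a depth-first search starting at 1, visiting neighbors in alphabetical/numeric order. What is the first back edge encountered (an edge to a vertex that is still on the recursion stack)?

DFS from 1 (visiting neighbors in alphabetical/numeric order); mark gray on enter, black on exit:
1 gray
  4 gray
    0 gray
      0→1: 1 is gray → back edge
First back edge: 0 → 1.

0→1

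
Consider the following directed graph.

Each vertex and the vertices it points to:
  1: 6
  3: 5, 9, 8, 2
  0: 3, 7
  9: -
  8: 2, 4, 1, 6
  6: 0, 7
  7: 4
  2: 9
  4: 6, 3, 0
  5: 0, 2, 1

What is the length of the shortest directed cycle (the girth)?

For each vertex v, BFS finds the shortest path from v back to v.
The shortest such closed walk is 4 → 3 → 8 → 4, length 3.

3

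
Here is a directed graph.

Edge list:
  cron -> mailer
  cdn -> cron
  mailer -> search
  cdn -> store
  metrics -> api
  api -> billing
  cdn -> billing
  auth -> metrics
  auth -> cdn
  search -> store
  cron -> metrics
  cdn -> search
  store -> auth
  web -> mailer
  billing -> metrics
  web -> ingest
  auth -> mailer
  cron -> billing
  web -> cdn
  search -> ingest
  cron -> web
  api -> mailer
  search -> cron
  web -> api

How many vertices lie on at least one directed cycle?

A vertex is on a directed cycle iff it belongs to a strongly connected component of size ≥ 2 (or has a self-loop).
The vertices on cycles are {api, cdn, web, auth, cron, store, mailer, search, billing, metrics} — 10 in total.

10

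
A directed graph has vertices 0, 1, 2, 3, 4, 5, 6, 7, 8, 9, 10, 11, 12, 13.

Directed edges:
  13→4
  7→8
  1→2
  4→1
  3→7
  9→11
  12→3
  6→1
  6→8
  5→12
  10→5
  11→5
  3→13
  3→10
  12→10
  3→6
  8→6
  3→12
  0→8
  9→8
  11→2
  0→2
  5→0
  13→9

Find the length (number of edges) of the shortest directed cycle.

For each vertex v, BFS finds the shortest path from v back to v.
The shortest such closed walk is 3 → 12 → 3, length 2.

2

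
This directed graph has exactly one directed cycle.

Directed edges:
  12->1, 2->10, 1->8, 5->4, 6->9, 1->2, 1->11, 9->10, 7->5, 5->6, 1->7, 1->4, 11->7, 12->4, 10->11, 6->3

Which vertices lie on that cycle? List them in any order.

5, 6, 7, 9, 10, 11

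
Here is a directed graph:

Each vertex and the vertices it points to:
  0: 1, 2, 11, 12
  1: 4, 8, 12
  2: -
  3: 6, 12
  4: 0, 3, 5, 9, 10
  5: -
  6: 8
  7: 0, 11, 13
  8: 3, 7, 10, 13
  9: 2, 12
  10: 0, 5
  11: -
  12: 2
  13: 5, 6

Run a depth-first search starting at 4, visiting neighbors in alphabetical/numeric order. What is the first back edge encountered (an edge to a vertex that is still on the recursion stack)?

DFS from 4 (visiting neighbors in alphabetical/numeric order); mark gray on enter, black on exit:
4 gray
  0 gray
    1 gray
      1→4: 4 is gray → back edge
First back edge: 1 → 4.

1->4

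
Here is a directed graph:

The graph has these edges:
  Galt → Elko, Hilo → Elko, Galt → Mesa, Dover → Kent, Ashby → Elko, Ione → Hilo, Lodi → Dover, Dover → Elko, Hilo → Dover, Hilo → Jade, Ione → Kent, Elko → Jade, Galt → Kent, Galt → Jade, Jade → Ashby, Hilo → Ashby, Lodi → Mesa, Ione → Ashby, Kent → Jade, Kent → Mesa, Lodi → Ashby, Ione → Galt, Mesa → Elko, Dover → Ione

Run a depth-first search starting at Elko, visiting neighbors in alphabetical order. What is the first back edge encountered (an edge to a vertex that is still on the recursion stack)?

Ashby→Elko

DFS from Elko (visiting neighbors in alphabetical order); mark gray on enter, black on exit:
Elko gray
  Jade gray
    Ashby gray
      Ashby→Elko: Elko is gray → back edge
First back edge: Ashby → Elko.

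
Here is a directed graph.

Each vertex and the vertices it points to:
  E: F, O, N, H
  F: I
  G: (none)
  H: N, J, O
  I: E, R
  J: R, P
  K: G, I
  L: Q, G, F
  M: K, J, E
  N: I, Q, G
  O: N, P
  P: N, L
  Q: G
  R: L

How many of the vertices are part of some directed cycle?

A vertex is on a directed cycle iff it belongs to a strongly connected component of size ≥ 2 (or has a self-loop).
The vertices on cycles are {E, F, H, I, J, L, N, O, P, R} — 10 in total.

10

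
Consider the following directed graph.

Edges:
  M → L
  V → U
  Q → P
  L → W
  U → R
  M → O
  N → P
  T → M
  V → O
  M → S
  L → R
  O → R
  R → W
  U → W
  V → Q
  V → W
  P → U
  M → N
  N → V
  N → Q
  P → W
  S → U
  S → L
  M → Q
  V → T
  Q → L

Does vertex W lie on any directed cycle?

No

W lies on a cycle iff there is a path from W back to itself.
Exploring from W, it never reaches itself; equivalently, its strongly connected component is a singleton.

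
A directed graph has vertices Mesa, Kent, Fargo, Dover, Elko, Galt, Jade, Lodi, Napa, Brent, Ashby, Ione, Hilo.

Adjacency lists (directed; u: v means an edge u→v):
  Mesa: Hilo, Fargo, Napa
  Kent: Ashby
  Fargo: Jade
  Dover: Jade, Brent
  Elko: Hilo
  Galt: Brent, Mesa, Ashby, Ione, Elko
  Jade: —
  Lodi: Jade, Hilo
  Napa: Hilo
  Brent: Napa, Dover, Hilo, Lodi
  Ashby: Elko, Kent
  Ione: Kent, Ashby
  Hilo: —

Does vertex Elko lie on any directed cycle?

No

Elko lies on a cycle iff there is a path from Elko back to itself.
Exploring from Elko, it never reaches itself; equivalently, its strongly connected component is a singleton.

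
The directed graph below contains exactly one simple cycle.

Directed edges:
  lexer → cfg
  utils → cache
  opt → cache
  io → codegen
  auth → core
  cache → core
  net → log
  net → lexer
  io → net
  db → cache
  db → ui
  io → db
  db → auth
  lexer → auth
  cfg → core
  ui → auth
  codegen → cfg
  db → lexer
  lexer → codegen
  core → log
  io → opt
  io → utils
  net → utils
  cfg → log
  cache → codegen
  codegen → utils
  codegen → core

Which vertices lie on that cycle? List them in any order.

cache, utils, codegen

DFS with gray/black marking from utils:
utils gray
  cache gray
    core gray
      log gray
      log black
    core black
    codegen gray
      codegen→utils: utils is gray → back edge
Back edge closes the cycle utils → cache → codegen → utils; its vertices are {cache, utils, codegen}.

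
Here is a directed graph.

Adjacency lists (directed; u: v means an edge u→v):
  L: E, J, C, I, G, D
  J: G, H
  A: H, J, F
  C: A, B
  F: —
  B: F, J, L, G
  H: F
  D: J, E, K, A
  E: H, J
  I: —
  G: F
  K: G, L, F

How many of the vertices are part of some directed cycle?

5

A vertex is on a directed cycle iff it belongs to a strongly connected component of size ≥ 2 (or has a self-loop).
The vertices on cycles are {B, C, D, K, L} — 5 in total.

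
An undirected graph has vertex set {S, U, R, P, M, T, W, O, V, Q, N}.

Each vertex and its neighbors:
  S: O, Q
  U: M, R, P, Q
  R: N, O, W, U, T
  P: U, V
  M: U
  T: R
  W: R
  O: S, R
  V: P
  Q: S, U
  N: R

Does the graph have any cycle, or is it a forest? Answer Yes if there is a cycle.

Yes

DFS, tracking each vertex's parent; an edge to a visited non-parent vertex closes a cycle.
Start from N:
visit N (parent –)
  visit R (parent N)
    R–N: parent, skip
    visit O (parent R)
      visit S (parent O)
        S–O: parent, skip
        visit Q (parent S)
          Q–S: parent, skip
          visit U (parent Q)
            visit M (parent U)
              M–U: parent, skip
            U–R: R visited and ≠ parent → cycle
Cycle: R – O – S – Q – U – R.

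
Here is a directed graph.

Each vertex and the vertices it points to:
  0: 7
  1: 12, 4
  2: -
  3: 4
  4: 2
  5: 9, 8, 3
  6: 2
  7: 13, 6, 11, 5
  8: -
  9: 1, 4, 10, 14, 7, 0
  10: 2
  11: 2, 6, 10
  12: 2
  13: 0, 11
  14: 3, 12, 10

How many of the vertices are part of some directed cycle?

5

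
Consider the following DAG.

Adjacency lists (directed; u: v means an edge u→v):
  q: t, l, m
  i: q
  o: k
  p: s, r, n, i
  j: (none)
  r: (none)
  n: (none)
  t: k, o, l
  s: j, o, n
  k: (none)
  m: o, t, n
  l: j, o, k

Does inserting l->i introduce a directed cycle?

Adding l→i creates a cycle iff i can already reach l.
Path from i: i → q → l.
So i → … → l → i is a cycle.

Yes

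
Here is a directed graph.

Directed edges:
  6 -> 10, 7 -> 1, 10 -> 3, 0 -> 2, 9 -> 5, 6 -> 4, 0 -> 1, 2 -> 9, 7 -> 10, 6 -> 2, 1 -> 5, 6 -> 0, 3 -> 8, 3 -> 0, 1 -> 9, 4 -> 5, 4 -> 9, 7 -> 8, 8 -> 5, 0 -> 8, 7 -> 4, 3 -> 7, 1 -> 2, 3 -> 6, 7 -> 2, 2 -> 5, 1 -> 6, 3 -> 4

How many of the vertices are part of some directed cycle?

6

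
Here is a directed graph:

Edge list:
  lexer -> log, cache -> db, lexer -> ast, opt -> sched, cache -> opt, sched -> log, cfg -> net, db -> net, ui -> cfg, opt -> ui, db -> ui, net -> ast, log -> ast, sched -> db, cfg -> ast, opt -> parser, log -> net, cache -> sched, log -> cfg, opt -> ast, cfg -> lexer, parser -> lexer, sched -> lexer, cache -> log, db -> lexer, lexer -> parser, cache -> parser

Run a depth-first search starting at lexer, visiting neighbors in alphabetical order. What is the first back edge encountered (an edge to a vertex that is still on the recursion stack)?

cfg→lexer

DFS from lexer (visiting neighbors in alphabetical order); mark gray on enter, black on exit:
lexer gray
  ast gray
  ast black
  log gray
    log→ast: ast black — skip
    cfg gray
      cfg→ast: ast black — skip
      cfg→lexer: lexer is gray → back edge
First back edge: cfg → lexer.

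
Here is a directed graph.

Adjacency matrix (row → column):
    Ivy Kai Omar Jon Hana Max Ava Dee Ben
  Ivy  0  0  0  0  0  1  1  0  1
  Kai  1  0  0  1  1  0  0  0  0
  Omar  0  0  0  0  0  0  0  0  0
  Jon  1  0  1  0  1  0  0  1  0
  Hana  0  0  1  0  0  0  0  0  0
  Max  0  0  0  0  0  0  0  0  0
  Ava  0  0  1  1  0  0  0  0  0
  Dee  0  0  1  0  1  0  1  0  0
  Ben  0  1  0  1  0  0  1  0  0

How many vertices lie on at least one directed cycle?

A vertex is on a directed cycle iff it belongs to a strongly connected component of size ≥ 2 (or has a self-loop).
The vertices on cycles are {Ava, Ben, Dee, Ivy, Jon, Kai} — 6 in total.

6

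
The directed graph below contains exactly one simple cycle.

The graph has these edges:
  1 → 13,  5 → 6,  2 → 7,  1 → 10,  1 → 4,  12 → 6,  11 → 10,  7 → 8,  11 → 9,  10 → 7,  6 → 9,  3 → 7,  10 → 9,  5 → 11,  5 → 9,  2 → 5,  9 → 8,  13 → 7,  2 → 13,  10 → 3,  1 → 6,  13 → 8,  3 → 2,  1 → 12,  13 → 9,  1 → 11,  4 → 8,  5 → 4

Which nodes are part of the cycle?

2, 3, 5, 10, 11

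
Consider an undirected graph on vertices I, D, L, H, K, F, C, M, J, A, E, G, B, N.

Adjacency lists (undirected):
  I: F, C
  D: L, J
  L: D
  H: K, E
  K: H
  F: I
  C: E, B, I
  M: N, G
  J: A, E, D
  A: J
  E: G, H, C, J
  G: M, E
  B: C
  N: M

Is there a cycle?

DFS, tracking each vertex's parent; an edge to a visited non-parent vertex closes a cycle.
Start from N:
visit N (parent –)
  visit M (parent N)
    M–N: parent, skip
    visit G (parent M)
      G–M: parent, skip
      visit E (parent G)
        E–G: parent, skip
        visit H (parent E)
          visit K (parent H)
            K–H: parent, skip
          H–E: parent, skip
        visit C (parent E)
          C–E: parent, skip
          visit B (parent C)
            B–C: parent, skip
          visit I (parent C)
            visit F (parent I)
              F–I: parent, skip
            I–C: parent, skip
        visit J (parent E)
          visit A (parent J)
            A–J: parent, skip
          J–E: parent, skip
          visit D (parent J)
            visit L (parent D)
              L–D: parent, skip
            D–J: parent, skip
No non-parent visited neighbor found — the graph is a forest.

No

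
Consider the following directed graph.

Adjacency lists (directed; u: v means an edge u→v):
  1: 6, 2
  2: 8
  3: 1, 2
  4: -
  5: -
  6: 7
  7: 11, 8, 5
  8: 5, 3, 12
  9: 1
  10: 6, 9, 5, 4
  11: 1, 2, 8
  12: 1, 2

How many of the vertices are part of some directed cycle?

8

A vertex is on a directed cycle iff it belongs to a strongly connected component of size ≥ 2 (or has a self-loop).
The vertices on cycles are {1, 2, 3, 6, 7, 8, 11, 12} — 8 in total.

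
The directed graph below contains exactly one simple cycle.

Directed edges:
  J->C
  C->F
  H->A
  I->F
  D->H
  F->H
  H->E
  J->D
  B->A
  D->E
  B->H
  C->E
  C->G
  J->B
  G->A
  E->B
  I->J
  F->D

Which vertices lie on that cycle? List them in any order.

B, E, H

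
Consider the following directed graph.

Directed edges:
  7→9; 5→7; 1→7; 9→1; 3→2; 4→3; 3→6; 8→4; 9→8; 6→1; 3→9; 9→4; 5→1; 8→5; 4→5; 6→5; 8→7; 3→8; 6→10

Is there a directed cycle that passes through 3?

3 is on a cycle iff 3 can reach itself via ≥1 edge.
3 → 8 → 4 → 3 — yes.

Yes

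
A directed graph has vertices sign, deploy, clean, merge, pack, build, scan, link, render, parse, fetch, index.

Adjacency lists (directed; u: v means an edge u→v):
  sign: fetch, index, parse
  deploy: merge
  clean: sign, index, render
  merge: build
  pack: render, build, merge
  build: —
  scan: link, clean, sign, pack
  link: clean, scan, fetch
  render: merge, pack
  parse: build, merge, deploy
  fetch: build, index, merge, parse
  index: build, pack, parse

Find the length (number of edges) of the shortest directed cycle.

2

For each vertex v, BFS finds the shortest path from v back to v.
The shortest such closed walk is scan → link → scan, length 2.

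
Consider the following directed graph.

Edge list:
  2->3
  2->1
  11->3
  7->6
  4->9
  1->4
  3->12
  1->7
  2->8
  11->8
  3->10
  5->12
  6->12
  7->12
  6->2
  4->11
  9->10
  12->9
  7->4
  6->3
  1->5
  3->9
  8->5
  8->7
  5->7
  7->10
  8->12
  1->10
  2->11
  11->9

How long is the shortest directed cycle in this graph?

4

For each vertex v, BFS finds the shortest path from v back to v.
The shortest such closed walk is 6 → 2 → 1 → 7 → 6, length 4.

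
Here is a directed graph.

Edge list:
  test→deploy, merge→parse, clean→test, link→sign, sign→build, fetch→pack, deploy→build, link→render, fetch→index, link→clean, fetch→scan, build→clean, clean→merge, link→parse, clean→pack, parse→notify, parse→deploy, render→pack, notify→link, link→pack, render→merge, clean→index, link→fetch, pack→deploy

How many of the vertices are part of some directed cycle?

A vertex is on a directed cycle iff it belongs to a strongly connected component of size ≥ 2 (or has a self-loop).
The vertices on cycles are {link, pack, sign, test, build, clean, fetch, merge, parse, deploy, notify, render} — 12 in total.

12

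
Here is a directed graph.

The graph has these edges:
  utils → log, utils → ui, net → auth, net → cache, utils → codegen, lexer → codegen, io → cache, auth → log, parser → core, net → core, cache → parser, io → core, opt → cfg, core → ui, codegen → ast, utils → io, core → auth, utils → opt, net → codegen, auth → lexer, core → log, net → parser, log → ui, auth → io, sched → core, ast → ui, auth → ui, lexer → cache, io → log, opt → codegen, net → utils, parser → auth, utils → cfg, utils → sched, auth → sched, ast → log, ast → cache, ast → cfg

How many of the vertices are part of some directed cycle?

A vertex is on a directed cycle iff it belongs to a strongly connected component of size ≥ 2 (or has a self-loop).
The vertices on cycles are {io, ast, auth, core, cache, lexer, sched, parser, codegen} — 9 in total.

9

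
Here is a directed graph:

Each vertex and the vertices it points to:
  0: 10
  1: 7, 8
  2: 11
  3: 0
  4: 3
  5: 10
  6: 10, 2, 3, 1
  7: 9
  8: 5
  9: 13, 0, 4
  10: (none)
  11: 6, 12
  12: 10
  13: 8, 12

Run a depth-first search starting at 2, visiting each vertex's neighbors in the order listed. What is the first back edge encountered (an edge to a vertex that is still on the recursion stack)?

6->2

DFS from 2 (visiting each vertex's neighbors in the order listed); mark gray on enter, black on exit:
2 gray
  11 gray
    6 gray
      10 gray
      10 black
      6→2: 2 is gray → back edge
First back edge: 6 → 2.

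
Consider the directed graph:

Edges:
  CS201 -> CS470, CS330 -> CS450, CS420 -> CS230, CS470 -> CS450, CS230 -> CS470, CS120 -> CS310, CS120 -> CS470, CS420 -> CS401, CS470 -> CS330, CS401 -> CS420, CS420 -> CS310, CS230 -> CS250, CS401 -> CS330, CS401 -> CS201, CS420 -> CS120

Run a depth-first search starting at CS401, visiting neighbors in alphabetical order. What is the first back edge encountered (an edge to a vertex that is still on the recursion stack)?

CS420->CS401

DFS from CS401 (visiting neighbors in alphabetical order); mark gray on enter, black on exit:
CS401 gray
  CS201 gray
    CS470 gray
      CS330 gray
        CS450 gray
        CS450 black
      CS330 black
      CS470→CS450: CS450 black — skip
    CS470 black
  CS201 black
  CS401→CS330: CS330 black — skip
  CS420 gray
    CS120 gray
      CS310 gray
      CS310 black
      CS120→CS470: CS470 black — skip
    CS120 black
    CS230 gray
      CS250 gray
      CS250 black
      CS230→CS470: CS470 black — skip
    CS230 black
    CS420→CS310: CS310 black — skip
    CS420→CS401: CS401 is gray → back edge
First back edge: CS420 → CS401.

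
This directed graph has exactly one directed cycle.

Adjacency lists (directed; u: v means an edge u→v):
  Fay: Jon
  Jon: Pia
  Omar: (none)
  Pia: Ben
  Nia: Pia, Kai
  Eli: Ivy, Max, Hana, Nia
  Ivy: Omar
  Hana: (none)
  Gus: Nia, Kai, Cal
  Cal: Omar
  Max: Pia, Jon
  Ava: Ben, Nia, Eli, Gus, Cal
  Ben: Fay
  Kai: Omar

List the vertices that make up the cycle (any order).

Ben, Fay, Jon, Pia

DFS with gray/black marking from Ben:
Ben gray
  Fay gray
    Jon gray
      Pia gray
        Pia→Ben: Ben is gray → back edge
Back edge closes the cycle Ben → Fay → Jon → Pia → Ben; its vertices are {Ben, Fay, Jon, Pia}.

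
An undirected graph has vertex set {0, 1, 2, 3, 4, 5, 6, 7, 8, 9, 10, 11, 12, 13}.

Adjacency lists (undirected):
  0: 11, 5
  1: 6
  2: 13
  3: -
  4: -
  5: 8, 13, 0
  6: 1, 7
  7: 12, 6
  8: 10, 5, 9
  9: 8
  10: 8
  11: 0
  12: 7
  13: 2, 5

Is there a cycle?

No

DFS, tracking each vertex's parent; an edge to a visited non-parent vertex closes a cycle.
Start from 11:
visit 11 (parent –)
  visit 0 (parent 11)
    0–11: parent, skip
    visit 5 (parent 0)
      visit 8 (parent 5)
        visit 10 (parent 8)
          10–8: parent, skip
        8–5: parent, skip
        visit 9 (parent 8)
          9–8: parent, skip
      visit 13 (parent 5)
        visit 2 (parent 13)
          2–13: parent, skip
        13–5: parent, skip
      5–0: parent, skip
visit 1 (parent –)
  visit 6 (parent 1)
    6–1: parent, skip
    visit 7 (parent 6)
      visit 12 (parent 7)
        12–7: parent, skip
      7–6: parent, skip
visit 3 (parent –)
visit 4 (parent –)
No non-parent visited neighbor found — the graph is a forest.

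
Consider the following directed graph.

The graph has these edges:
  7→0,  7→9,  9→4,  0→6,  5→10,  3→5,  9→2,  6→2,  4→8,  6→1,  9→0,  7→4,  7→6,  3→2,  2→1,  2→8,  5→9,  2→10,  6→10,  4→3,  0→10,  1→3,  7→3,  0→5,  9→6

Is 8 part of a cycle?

No

8 lies on a cycle iff there is a path from 8 back to itself.
Exploring from 8, it never reaches itself; equivalently, its strongly connected component is a singleton.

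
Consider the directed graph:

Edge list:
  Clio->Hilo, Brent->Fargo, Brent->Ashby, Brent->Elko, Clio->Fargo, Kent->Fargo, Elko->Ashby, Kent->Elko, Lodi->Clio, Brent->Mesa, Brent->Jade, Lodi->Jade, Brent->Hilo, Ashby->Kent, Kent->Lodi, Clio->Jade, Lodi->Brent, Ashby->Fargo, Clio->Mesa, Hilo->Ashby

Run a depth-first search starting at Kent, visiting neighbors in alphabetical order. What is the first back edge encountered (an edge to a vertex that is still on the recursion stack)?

Ashby->Kent

DFS from Kent (visiting neighbors in alphabetical order); mark gray on enter, black on exit:
Kent gray
  Elko gray
    Ashby gray
      Fargo gray
      Fargo black
      Ashby→Kent: Kent is gray → back edge
First back edge: Ashby → Kent.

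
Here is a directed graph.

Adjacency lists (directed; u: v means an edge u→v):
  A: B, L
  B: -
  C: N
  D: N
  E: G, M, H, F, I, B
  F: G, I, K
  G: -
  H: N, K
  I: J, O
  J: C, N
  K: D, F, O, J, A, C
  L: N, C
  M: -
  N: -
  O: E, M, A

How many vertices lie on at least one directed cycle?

A vertex is on a directed cycle iff it belongs to a strongly connected component of size ≥ 2 (or has a self-loop).
The vertices on cycles are {E, F, H, I, K, O} — 6 in total.

6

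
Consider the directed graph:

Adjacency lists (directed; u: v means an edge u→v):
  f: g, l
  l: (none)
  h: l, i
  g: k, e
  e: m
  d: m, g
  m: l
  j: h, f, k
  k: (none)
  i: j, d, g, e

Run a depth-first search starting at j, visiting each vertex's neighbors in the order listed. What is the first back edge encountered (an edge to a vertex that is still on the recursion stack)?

i->j

DFS from j (visiting each vertex's neighbors in the order listed); mark gray on enter, black on exit:
j gray
  h gray
    l gray
    l black
    i gray
      i→j: j is gray → back edge
First back edge: i → j.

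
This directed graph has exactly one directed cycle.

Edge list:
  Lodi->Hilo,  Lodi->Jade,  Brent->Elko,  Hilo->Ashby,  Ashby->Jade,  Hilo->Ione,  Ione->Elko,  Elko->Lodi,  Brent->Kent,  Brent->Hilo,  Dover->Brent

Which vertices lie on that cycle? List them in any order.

DFS with gray/black marking from Hilo:
Hilo gray
  Ione gray
    Elko gray
      Lodi gray
        Lodi→Hilo: Hilo is gray → back edge
Back edge closes the cycle Hilo → Ione → Elko → Lodi → Hilo; its vertices are {Elko, Hilo, Ione, Lodi}.

Elko, Hilo, Ione, Lodi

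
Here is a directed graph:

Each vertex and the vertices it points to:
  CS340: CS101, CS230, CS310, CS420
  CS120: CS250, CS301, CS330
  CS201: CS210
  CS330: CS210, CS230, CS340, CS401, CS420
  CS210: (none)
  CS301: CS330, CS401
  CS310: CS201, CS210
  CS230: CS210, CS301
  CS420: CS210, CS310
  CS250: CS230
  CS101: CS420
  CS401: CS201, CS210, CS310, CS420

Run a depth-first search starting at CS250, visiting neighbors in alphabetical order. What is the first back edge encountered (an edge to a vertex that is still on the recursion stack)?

CS330->CS230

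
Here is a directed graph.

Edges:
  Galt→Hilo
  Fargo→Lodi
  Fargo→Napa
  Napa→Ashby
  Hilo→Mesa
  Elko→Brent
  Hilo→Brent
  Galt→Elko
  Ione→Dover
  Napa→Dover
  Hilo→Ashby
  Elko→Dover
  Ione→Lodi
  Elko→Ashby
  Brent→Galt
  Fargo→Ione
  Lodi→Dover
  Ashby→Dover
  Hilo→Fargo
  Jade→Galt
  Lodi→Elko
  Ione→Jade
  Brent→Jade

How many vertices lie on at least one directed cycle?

A vertex is on a directed cycle iff it belongs to a strongly connected component of size ≥ 2 (or has a self-loop).
The vertices on cycles are {Elko, Galt, Hilo, Ione, Jade, Lodi, Brent, Fargo} — 8 in total.

8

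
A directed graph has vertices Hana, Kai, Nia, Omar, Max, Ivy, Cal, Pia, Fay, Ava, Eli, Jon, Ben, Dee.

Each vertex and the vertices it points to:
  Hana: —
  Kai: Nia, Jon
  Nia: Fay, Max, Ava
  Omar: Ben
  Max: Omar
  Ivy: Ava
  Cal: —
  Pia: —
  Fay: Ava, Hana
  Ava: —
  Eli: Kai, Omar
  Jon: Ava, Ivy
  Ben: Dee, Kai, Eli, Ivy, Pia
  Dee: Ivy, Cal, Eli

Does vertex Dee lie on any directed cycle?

Dee is on a cycle iff Dee can reach itself via ≥1 edge.
Dee → Eli → Omar → Ben → Dee — yes.

Yes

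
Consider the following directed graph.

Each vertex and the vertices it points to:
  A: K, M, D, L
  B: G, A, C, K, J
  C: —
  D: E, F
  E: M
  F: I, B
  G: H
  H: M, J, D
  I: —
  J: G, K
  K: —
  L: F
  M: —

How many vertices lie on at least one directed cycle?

A vertex is on a directed cycle iff it belongs to a strongly connected component of size ≥ 2 (or has a self-loop).
The vertices on cycles are {A, B, D, F, G, H, J, L} — 8 in total.

8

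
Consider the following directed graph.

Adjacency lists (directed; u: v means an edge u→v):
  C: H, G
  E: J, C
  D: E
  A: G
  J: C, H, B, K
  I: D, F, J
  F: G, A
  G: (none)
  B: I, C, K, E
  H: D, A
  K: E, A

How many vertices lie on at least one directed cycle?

A vertex is on a directed cycle iff it belongs to a strongly connected component of size ≥ 2 (or has a self-loop).
The vertices on cycles are {B, C, D, E, H, I, J, K} — 8 in total.

8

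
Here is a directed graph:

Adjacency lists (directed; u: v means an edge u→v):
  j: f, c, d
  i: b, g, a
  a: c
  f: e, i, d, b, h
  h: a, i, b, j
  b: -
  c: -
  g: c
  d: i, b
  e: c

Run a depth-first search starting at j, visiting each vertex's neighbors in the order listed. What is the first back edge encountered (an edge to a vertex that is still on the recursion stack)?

h→j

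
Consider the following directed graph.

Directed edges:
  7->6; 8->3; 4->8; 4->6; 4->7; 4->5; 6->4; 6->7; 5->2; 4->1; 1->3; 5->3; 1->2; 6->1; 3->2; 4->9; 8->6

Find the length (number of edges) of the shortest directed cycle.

2

For each vertex v, BFS finds the shortest path from v back to v.
The shortest such closed walk is 6 → 7 → 6, length 2.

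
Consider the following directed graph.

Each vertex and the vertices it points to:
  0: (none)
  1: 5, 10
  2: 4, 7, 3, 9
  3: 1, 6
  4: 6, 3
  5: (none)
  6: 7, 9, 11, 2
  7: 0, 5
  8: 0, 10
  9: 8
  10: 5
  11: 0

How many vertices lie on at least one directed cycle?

4

A vertex is on a directed cycle iff it belongs to a strongly connected component of size ≥ 2 (or has a self-loop).
The vertices on cycles are {2, 3, 4, 6} — 4 in total.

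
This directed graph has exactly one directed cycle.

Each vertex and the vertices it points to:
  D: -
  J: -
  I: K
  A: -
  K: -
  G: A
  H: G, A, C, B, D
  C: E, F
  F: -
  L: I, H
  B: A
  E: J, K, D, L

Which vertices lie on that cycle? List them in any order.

DFS with gray/black marking from C:
C gray
  E gray
    J gray
    J black
    K gray
    K black
    D gray
    D black
    L gray
      I gray
        I→K: K black — skip
      I black
      H gray
        G gray
          A gray
          A black
        G black
        H→A: A black — skip
        H→C: C is gray → back edge
Back edge closes the cycle C → E → L → H → C; its vertices are {C, E, H, L}.

C, E, H, L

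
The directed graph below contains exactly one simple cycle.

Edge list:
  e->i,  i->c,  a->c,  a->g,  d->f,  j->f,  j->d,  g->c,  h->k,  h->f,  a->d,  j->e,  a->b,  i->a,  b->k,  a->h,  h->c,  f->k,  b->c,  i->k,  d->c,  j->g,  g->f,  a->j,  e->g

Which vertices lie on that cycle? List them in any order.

DFS with gray/black marking from a:
a gray
  d gray
    c gray
    c black
    f gray
      k gray
      k black
    f black
  d black
  j gray
    j→d: d black — skip
    g gray
      g→f: f black — skip
      g→c: c black — skip
    g black
    e gray
      i gray
        i→c: c black — skip
        i→k: k black — skip
        i→a: a is gray → back edge
Back edge closes the cycle a → j → e → i → a; its vertices are {a, e, i, j}.

a, e, i, j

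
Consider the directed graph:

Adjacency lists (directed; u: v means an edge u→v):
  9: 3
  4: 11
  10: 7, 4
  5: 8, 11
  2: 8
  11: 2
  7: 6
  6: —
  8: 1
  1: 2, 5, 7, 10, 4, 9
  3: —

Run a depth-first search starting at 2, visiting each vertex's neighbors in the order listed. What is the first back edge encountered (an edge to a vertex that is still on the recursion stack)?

1->2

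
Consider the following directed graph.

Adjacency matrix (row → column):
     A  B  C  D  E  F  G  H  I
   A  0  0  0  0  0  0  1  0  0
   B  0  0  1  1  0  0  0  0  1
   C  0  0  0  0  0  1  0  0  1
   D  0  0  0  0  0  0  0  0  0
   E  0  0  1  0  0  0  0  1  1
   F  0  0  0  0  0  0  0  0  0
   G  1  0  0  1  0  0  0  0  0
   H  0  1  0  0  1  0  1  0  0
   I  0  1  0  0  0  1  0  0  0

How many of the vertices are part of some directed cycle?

7

A vertex is on a directed cycle iff it belongs to a strongly connected component of size ≥ 2 (or has a self-loop).
The vertices on cycles are {A, B, C, E, G, H, I} — 7 in total.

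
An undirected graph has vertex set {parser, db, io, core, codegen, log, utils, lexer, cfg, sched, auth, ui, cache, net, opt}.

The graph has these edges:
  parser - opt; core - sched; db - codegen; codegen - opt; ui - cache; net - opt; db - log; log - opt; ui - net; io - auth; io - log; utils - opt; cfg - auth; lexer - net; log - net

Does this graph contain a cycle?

Yes

DFS, tracking each vertex's parent; an edge to a visited non-parent vertex closes a cycle.
Start from cfg:
visit cfg (parent –)
  visit auth (parent cfg)
    visit io (parent auth)
      visit log (parent io)
        visit db (parent log)
          db–log: parent, skip
          visit codegen (parent db)
            visit opt (parent codegen)
              visit utils (parent opt)
                utils–opt: parent, skip
              opt–log: log visited and ≠ parent → cycle
Cycle: log – db – codegen – opt – log.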